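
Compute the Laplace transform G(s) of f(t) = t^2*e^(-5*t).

G(s) = 2/(s + 5)^3

L{e^(-5t)} = 1/(s + 5).
Then apply L{t^2·g(t)} = (-1)^2 d^2/ds^2[H(s)] with H(s) = 1/(s + 5):
differentiating 2 times and applying the sign gives 2/(s + 5)^3.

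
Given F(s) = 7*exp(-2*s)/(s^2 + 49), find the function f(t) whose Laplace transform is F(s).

The factor e^(-2s) signals a time shift by c = 2 (second shifting theorem).
L{sin(7t)} = 7/(s^2 + 49), so L^-1{7/(s^2 + 49)} = sin(7*t).
Hence the inverse is u(t - 2) times that function evaluated at t - 2.

f(t) = Heaviside(t - 2)*(sin(7*t - 14))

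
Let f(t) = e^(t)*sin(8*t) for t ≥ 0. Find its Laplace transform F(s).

F(s) = 8/((s - 1)^2 + 64)

L{sin(8t)} = 8/(s^2 + 64).
By the first shifting theorem, multiplying by e^(t) replaces s with s - 1.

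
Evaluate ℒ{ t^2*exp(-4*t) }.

L{t^2} = 2!/s^3 = 2/s^3.
By the first shifting theorem, multiplying by e^(-4t) replaces s with s + 4.

2/(s + 4)^3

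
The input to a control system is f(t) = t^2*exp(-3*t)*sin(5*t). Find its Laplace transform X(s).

X(s) = 10*(3*s^2 + 18*s + 2)/(s^2 + 6*s + 34)^3

L{sin(5t)} = 5/(s^2 + 25).
Multiplying by e^(-3t) shifts s → s + 3, so L{exp(-3*t)*sin(5*t)} = 5/((s + 3)^2 + 25).
Then apply L{t^2·g(t)} = (-1)^2 d^2/ds^2[G(s)] with G(s) = 5/((s + 3)^2 + 25):
differentiating 2 times and applying the sign gives 10*(3*s^2 + 18*s + 2)/(s^2 + 6*s + 34)^3.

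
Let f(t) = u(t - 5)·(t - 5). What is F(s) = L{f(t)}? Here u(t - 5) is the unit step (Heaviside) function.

F(s) = exp(-5*s)/s^2

By the second shifting theorem, L{u(t - c)·g(t - c)} = e^(-cs)·G(s) with c = 5 and G(s) = L{g(t)}.
L{t} = 1!/s^2 = 1/s^2.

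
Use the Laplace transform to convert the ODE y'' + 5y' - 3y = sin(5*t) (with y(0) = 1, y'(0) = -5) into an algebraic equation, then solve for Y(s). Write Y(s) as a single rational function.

Apply the Laplace transform to the equation.
Using L{y''} = s^2 Y - s·y(0) - y'(0) and L{y'} = sY - y(0), with y(0) = 1, y'(0) = -5, the left side becomes (s^2 + 5*s - 3)Y - (s).
The right side is L{sin(5*t)} = 5/(s^2 + 25).
So (s^2 + 5*s - 3)Y = 5/(s^2 + 25) + (s).
Solve for Y(s) and write it as one ratio of polynomials.

Y(s) = (s^3 + 25*s + 5)/(s^4 + 5*s^3 + 22*s^2 + 125*s - 75)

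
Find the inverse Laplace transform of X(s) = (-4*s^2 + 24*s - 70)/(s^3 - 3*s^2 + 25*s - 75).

Factor the denominator: s^3 - 3*s^2 + 25*s - 75 = (s - 3)*(s^2 + 25).
Partial fraction decomposition gives [-1/(s - 3)] + [-3*s/(s^2 + 25)] + [15/(s^2 + 25)].
Invert each term: -1/(s - 3) ↔ -e^(3t); -3·s/(s^2 + 25) ↔ -3cos(5t); 3·5/(s^2 + 25) ↔ 3sin(5t).

-exp(3*t) + 3*sin(5*t) - 3*cos(5*t)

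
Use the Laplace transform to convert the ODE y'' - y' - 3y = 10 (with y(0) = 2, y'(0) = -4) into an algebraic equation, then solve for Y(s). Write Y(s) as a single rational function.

Transform both sides with L{·}.
The derivative rules (L{y''} = s^2 Y - s·y(0) - y'(0) and L{y'} = sY - y(0), with y(0) = 2, y'(0) = -4) turn the left side into (s^2 - s - 3)Y - (2*s - 6).
The right side is L{10} = 10/s.
So (s^2 - s - 3)Y = 10/s + (2*s - 6).
Divide through and combine into a single rational function.

Y(s) = (2*s^2 - 6*s + 10)/(s^3 - s^2 - 3*s)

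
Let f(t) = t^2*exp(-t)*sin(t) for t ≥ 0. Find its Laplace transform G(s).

G(s) = 2*(3*s^2 + 6*s + 2)/(s^2 + 2*s + 2)^3

L{sin(t)} = 1/(s^2 + 1).
Multiplying by e^(-t) shifts s → s + 1, so L{exp(-t)*sin(t)} = 1/((s + 1)^2 + 1).
Then apply L{t^2·g(t)} = (-1)^2 d^2/ds^2[H(s)] with H(s) = 1/((s + 1)^2 + 1):
differentiating 2 times and applying the sign gives 2*(3*s^2 + 6*s + 2)/(s^2 + 2*s + 2)^3.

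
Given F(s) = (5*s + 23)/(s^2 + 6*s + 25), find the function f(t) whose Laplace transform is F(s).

f(t) = 2*exp(-3*t)*sin(4*t) + 5*exp(-3*t)*cos(4*t)

Complete the square in the denominator: s^2 + 6*s + 25 = (s + 3)^2 + 4^2.
Split the numerator to match: 5*s + 23 = 5·(s + 3) + 2·4.
Invert each term: 5·(s + 3)/((s + 3)^2 + 16) ↔ 5e^(-3t)cos(4t); 2·4/((s + 3)^2 + 16) ↔ 2e^(-3t)sin(4t).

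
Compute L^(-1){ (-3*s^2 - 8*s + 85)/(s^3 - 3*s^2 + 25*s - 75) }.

Factor the denominator: s^3 - 3*s^2 + 25*s - 75 = (s - 3)*(s^2 + 25).
Partial fraction decomposition gives [1/(s - 3)] + [-4*s/(s^2 + 25)] + [-20/(s^2 + 25)].
Invert each term: 1/(s - 3) ↔ e^(3t); -4·s/(s^2 + 25) ↔ -4cos(5t); -4·5/(s^2 + 25) ↔ -4sin(5t).

exp(3*t) - 4*sin(5*t) - 4*cos(5*t)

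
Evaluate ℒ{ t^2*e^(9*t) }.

L{e^(9t)} = 1/(s - 9).
Then apply L{t^2·g(t)} = (-1)^2 d^2/ds^2[G(s)] with G(s) = 1/(s - 9):
differentiating 2 times and applying the sign gives 2/(s - 9)^3.

2/(s - 9)^3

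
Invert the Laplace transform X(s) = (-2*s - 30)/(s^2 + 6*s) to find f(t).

Factor the denominator: s^2 + 6*s = s*(s + 6).
Partial fraction decomposition gives [3/(s + 6)] + [-5/s].
Invert each term: 3/(s + 6) ↔ 3e^(-6t); -5/(s - 0) ↔ -5e^(0t).

f(t) = -5 + 3*exp(-6*t)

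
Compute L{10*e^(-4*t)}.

10/(s + 4)

L{10} = 10/s.
By the first shifting theorem, multiplying by e^(-4t) replaces s with s + 4.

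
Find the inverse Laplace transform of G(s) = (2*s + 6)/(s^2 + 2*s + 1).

Factor the denominator: s^2 + 2*s + 1 = (s + 1)^2.
Partial fraction decomposition gives [2/(s + 1)] + [4/(s + 1)^2].
Invert each term: 2/(s + 1) ↔ 2e^(-t); 4/(s + 1)^2 ↔ 4t·e^(-t).

4*t*exp(-t) + 2*exp(-t)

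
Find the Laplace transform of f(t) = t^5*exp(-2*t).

120/(s + 2)^6

L{t^5} = 5!/s^6 = 120/s^6.
By the first shifting theorem, multiplying by e^(-2t) replaces s with s + 2.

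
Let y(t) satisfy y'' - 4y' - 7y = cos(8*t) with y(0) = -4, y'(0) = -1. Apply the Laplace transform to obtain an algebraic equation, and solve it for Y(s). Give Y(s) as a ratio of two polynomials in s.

Y(s) = (-4*s^3 + 15*s^2 - 255*s + 960)/(s^4 - 4*s^3 + 57*s^2 - 256*s - 448)

Transform both sides with L{·}.
Using L{y''} = s^2 Y - s·y(0) - y'(0) and L{y'} = sY - y(0), with y(0) = -4, y'(0) = -1, the left side becomes (s^2 - 4*s - 7)Y - (-4*s + 15).
The right side is L{cos(8*t)} = s/(s^2 + 64).
So (s^2 - 4*s - 7)Y = s/(s^2 + 64) + (-4*s + 15).
Isolate Y and clear denominators.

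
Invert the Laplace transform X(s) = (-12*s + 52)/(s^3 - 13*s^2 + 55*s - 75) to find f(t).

Factor the denominator: s^3 - 13*s^2 + 55*s - 75 = (s - 5)^2*(s - 3).
Partial fraction decomposition gives [-4/(s - 5)] + [-4/(s - 5)^2] + [4/(s - 3)].
Invert each term: -4/(s - 5) ↔ -4e^(5t); -4/(s - 5)^2 ↔ -4t·e^(5t); 4/(s - 3) ↔ 4e^(3t).

f(t) = -4*t*exp(5*t) - 4*exp(5*t) + 4*exp(3*t)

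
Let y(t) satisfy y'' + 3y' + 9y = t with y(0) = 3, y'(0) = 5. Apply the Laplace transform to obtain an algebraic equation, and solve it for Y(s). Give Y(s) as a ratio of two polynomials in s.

Y(s) = (3*s^3 + 14*s^2 + 1)/(s^4 + 3*s^3 + 9*s^2)

Apply the Laplace transform to the equation.
The derivative rules (L{y''} = s^2 Y - s·y(0) - y'(0) and L{y'} = sY - y(0), with y(0) = 3, y'(0) = 5) turn the left side into (s^2 + 3*s + 9)Y - (3*s + 14).
The right side is L{t} = s^(-2).
So (s^2 + 3*s + 9)Y = s^(-2) + (3*s + 14).
Divide through and combine into a single rational function.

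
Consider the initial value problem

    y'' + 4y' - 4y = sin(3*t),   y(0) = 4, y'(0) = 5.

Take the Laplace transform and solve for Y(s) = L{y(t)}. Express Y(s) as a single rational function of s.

Y(s) = (4*s^3 + 21*s^2 + 36*s + 192)/(s^4 + 4*s^3 + 5*s^2 + 36*s - 36)

Laplace-transform each side.
Using L{y''} = s^2 Y - s·y(0) - y'(0) and L{y'} = sY - y(0), with y(0) = 4, y'(0) = 5, the left side becomes (s^2 + 4*s - 4)Y - (4*s + 21).
The right side is L{sin(3*t)} = 3/(s^2 + 9).
So (s^2 + 4*s - 4)Y = 3/(s^2 + 9) + (4*s + 21).
Solve for Y(s) and write it as one ratio of polynomials.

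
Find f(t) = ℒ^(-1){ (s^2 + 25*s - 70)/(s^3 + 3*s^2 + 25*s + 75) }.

Factor the denominator: s^3 + 3*s^2 + 25*s + 75 = (s + 3)*(s^2 + 25).
Partial fraction decomposition gives [-4/(s + 3)] + [5*s/(s^2 + 25)] + [10/(s^2 + 25)].
Invert each term: -4/(s + 3) ↔ -4e^(-3t); 5·s/(s^2 + 25) ↔ 5cos(5t); 2·5/(s^2 + 25) ↔ 2sin(5t).

f(t) = 2*sin(5*t) + 5*cos(5*t) - 4*exp(-3*t)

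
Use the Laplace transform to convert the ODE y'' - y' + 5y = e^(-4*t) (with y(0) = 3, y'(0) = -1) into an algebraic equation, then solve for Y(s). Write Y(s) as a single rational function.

Transform both sides with L{·}.
Using L{y''} = s^2 Y - s·y(0) - y'(0) and L{y'} = sY - y(0), with y(0) = 3, y'(0) = -1, the left side becomes (s^2 - s + 5)Y - (3*s - 4).
The right side is L{e^(-4*t)} = 1/(s + 4).
So (s^2 - s + 5)Y = 1/(s + 4) + (3*s - 4).
Solve for Y(s) and write it as one ratio of polynomials.

Y(s) = (3*s^2 + 8*s - 15)/(s^3 + 3*s^2 + s + 20)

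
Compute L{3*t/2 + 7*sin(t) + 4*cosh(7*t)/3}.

By linearity of the Laplace transform, transform each term separately.
(7)·[L{sin(t)} = 1/(s^2 + 1)]; (3/2)·[L{t} = 1!/s^2 = 1/s^2]; (4/3)·[L{cosh(7t)} = s/(s^2 - 49)].

4*s/(3*(s^2 - 49)) + 7/(s^2 + 1) + 3/(2*s^2)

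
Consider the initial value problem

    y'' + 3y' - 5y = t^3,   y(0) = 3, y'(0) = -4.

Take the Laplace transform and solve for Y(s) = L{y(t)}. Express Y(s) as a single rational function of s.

Y(s) = (3*s^5 + 5*s^4 + 6)/(s^6 + 3*s^5 - 5*s^4)

Laplace-transform each side.
Using L{y''} = s^2 Y - s·y(0) - y'(0) and L{y'} = sY - y(0), with y(0) = 3, y'(0) = -4, the left side becomes (s^2 + 3*s - 5)Y - (3*s + 5).
The right side is L{t^3} = 6/s^4.
So (s^2 + 3*s - 5)Y = 6/s^4 + (3*s + 5).
Isolate Y and clear denominators.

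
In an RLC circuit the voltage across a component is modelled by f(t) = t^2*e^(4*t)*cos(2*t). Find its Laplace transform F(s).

L{cos(2t)} = s/(s^2 + 4).
Multiplying by e^(4t) shifts s → s - 4, so L{e^(4*t)*cos(2*t)} = (s - 4)/((s - 4)^2 + 4).
Then apply L{t^2·g(t)} = (-1)^2 d^2/ds^2[G(s)] with G(s) = (s - 4)/((s - 4)^2 + 4):
differentiating 2 times and applying the sign gives 2*(s - 4)*(s^2 - 8*s + 4)/(s^2 - 8*s + 20)^3.

F(s) = 2*(s - 4)*(s^2 - 8*s + 4)/(s^2 - 8*s + 20)^3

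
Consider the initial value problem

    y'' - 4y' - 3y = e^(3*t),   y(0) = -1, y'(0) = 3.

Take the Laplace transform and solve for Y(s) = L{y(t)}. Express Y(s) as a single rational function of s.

Y(s) = (-s^2 + 10*s - 20)/(s^3 - 7*s^2 + 9*s + 9)

Laplace-transform each side.
Using L{y''} = s^2 Y - s·y(0) - y'(0) and L{y'} = sY - y(0), with y(0) = -1, y'(0) = 3, the left side becomes (s^2 - 4*s - 3)Y - (-s + 7).
The right side is L{e^(3*t)} = 1/(s - 3).
So (s^2 - 4*s - 3)Y = 1/(s - 3) + (-s + 7).
Isolate Y and clear denominators.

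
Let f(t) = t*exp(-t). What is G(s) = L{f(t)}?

L{e^(-t)} = 1/(s + 1).
Then apply L{t·g(t)} = -d/ds[H(s)] with H(s) = 1/(s + 1):
differentiating 1 time and applying the sign gives (s + 1)^(-2).

G(s) = (s + 1)^(-2)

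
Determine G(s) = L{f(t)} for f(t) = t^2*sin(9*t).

L{sin(9t)} = 9/(s^2 + 81).
Then apply L{t^2·g(t)} = (-1)^2 d^2/ds^2[H(s)] with H(s) = 9/(s^2 + 81):
differentiating 2 times and applying the sign gives 54*(s^2 - 27)/(s^2 + 81)^3.

G(s) = 54*(s^2 - 27)/(s^2 + 81)^3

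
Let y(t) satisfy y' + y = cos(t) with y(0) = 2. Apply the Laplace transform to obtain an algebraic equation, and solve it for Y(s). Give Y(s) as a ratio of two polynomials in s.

Laplace-transform each side.
With L{y'} = sY - y(0) = sY - 2: the LHS transforms to (s + 1)Y - (2).
The right side is L{cos(t)} = s/(s^2 + 1).
So (s + 1)Y = s/(s^2 + 1) + (2).
Solve for Y(s) and write it as one ratio of polynomials.

Y(s) = (2*s^2 + s + 2)/(s^3 + s^2 + s + 1)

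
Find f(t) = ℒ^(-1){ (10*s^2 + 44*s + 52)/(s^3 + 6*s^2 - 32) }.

f(t) = -6*t*exp(-4*t) + 5*exp(2*t) + 5*exp(-4*t)

Factor the denominator: s^3 + 6*s^2 - 32 = (s - 2)*(s + 4)^2.
Partial fraction decomposition gives [5/(s + 4)] + [-6/(s + 4)^2] + [5/(s - 2)].
Invert each term: 5/(s + 4) ↔ 5e^(-4t); -6/(s + 4)^2 ↔ -6t·e^(-4t); 5/(s - 2) ↔ 5e^(2t).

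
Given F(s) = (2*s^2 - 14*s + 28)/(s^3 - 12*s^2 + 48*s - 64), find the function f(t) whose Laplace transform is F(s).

Factor the denominator: s^3 - 12*s^2 + 48*s - 64 = (s - 4)^3.
Partial fraction decomposition gives [2/(s - 4)] + [2/(s - 4)^2] + [4/(s - 4)^3].
Invert each term: 2/(s - 4) ↔ 2e^(4t); 2/(s - 4)^2 ↔ 2t·e^(4t); 4/(s - 4)^3 ↔ (2)t^2·e^(4t).

f(t) = 2*t^2*exp(4*t) + 2*t*exp(4*t) + 2*exp(4*t)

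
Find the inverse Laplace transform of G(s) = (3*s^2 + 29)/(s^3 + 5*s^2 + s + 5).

Factor the denominator: s^3 + 5*s^2 + s + 5 = (s + 5)*(s^2 + 1).
Partial fraction decomposition gives [4/(s + 5)] + [-s/(s^2 + 1)] + [5/(s^2 + 1)].
Invert each term: 4/(s + 5) ↔ 4e^(-5t); -1·s/(s^2 + 1) ↔ -cos(t); 5·1/(s^2 + 1) ↔ 5sin(t).

5*sin(t) - cos(t) + 4*exp(-5*t)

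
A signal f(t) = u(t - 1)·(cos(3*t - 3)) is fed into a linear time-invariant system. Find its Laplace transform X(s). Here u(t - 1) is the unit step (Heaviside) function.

By the second shifting theorem, L{u(t - c)·g(t - c)} = e^(-cs)·G(s) with c = 1 and G(s) = L{g(t)}.
L{cos(3t)} = s/(s^2 + 9).

X(s) = s*exp(-s)/(s^2 + 9)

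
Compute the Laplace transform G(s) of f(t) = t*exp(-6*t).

L{e^(-6t)} = 1/(s + 6).
Then apply L{t·g(t)} = -d/ds[H(s)] with H(s) = 1/(s + 6):
differentiating 1 time and applying the sign gives (s + 6)^(-2).

G(s) = (s + 6)^(-2)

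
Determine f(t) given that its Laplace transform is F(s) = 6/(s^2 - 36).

f(t) = sinh(6*t)

Since L{sinh(6t)} = 6/(s^2 - 36), the inverse is sinh(6*t).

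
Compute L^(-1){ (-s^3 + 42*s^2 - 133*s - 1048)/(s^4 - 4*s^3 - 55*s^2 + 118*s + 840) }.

Factor the denominator: s^4 - 4*s^3 - 55*s^2 + 118*s + 840 = (s - 7)*(s - 6)*(s + 4)*(s + 5).
Partial fraction decomposition gives [2/(s + 4)] + [-2/(s - 7)] + [-6/(s + 5)] + [5/(s - 6)].
Invert each term: 2/(s + 4) ↔ 2e^(-4t); -2/(s - 7) ↔ -2e^(7t); -6/(s + 5) ↔ -6e^(-5t); 5/(s - 6) ↔ 5e^(6t).

-2*exp(7*t) + 5*exp(6*t) + 2*exp(-4*t) - 6*exp(-5*t)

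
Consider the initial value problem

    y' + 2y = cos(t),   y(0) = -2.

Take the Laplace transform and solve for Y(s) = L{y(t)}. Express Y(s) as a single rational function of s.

Y(s) = (-2*s^2 + s - 2)/(s^3 + 2*s^2 + s + 2)

Laplace-transform each side.
Using L{y'} = sY - y(0) = sY - (-2), the left side becomes (s + 2)Y - (-2).
The right side is L{cos(t)} = s/(s^2 + 1).
So (s + 2)Y = s/(s^2 + 1) + (-2).
Divide through and combine into a single rational function.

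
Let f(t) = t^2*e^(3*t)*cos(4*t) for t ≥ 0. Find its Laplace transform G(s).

G(s) = 2*(s - 3)*(s^2 - 6*s - 39)/(s^2 - 6*s + 25)^3

L{cos(4t)} = s/(s^2 + 16).
Multiplying by e^(3t) shifts s → s - 3, so L{e^(3*t)*cos(4*t)} = (s - 3)/((s - 3)^2 + 16).
Then apply L{t^2·g(t)} = (-1)^2 d^2/ds^2[H(s)] with H(s) = (s - 3)/((s - 3)^2 + 16):
differentiating 2 times and applying the sign gives 2*(s - 3)*(s^2 - 6*s - 39)/(s^2 - 6*s + 25)^3.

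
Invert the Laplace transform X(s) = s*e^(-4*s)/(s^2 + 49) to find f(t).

f(t) = Heaviside(t - 4)*(cos(7*t - 28))

The factor e^(-4s) signals a time shift by c = 4 (second shifting theorem).
L{cos(7t)} = s/(s^2 + 49), so L^-1{s/(s^2 + 49)} = cos(7*t).
Hence the inverse is u(t - 4) times that function evaluated at t - 4.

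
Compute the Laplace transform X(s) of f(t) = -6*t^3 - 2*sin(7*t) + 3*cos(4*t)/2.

X(s) = 3*s/(2*(s^2 + 16)) - 14/(s^2 + 49) - 36/s^4

By linearity of the Laplace transform, transform each term separately.
(3/2)·[L{cos(4t)} = s/(s^2 + 16)]; (-2)·[L{sin(7t)} = 7/(s^2 + 49)]; (-6)·[L{t^3} = 3!/s^4 = 6/s^4].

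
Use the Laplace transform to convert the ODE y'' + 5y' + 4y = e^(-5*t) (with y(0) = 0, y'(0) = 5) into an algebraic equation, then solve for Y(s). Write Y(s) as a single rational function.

Y(s) = (5*s + 26)/(s^3 + 10*s^2 + 29*s + 20)

Take the Laplace transform of both sides.
Using L{y''} = s^2 Y - s·y(0) - y'(0) and L{y'} = sY - y(0), with y(0) = 0, y'(0) = 5, the left side becomes (s^2 + 5*s + 4)Y - (5).
The right side is L{e^(-5*t)} = 1/(s + 5).
So (s^2 + 5*s + 4)Y = 1/(s + 5) + (5).
Isolate Y and clear denominators.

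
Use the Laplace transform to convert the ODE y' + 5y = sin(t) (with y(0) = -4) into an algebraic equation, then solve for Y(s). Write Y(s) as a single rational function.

Y(s) = (-4*s^2 - 3)/(s^3 + 5*s^2 + s + 5)

Apply the Laplace transform to the equation.
Using L{y'} = sY - y(0) = sY - (-4), the left side becomes (s + 5)Y - (-4).
The right side is L{sin(t)} = 1/(s^2 + 1).
So (s + 5)Y = 1/(s^2 + 1) + (-4).
Isolate Y and clear denominators.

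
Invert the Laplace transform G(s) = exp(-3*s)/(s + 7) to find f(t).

The factor e^(-3s) signals a time shift by c = 3 (second shifting theorem).
L{e^(-7t)} = 1/(s + 7), so L^-1{1/(s + 7)} = exp(-7*t).
Hence the inverse is u(t - 3) times that function evaluated at t - 3.

f(t) = Heaviside(t - 3)*(exp(-7*t + 21))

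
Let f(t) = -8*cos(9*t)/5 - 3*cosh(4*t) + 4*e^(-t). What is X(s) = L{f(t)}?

The transform is linear, so treat each term independently.
(4)·[L{e^(-t)} = 1/(s + 1)]; (-8/5)·[L{cos(9t)} = s/(s^2 + 81)]; (-3)·[L{cosh(4t)} = s/(s^2 - 16)].

X(s) = -8*s/(5*(s^2 + 81)) - 3*s/(s^2 - 16) + 4/(s + 1)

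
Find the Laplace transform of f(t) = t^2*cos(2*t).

2*s*(s^2 - 12)/(s^2 + 4)^3

L{cos(2t)} = s/(s^2 + 4).
Then apply L{t^2·g(t)} = (-1)^2 d^2/ds^2[G(s)] with G(s) = s/(s^2 + 4):
differentiating 2 times and applying the sign gives 2*s*(s^2 - 12)/(s^2 + 4)^3.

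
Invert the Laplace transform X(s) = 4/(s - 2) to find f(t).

Since L{e^(2t)} = 1/(s - 2), the inverse is e^(2*t), scaled by 4.

f(t) = 4*exp(2*t)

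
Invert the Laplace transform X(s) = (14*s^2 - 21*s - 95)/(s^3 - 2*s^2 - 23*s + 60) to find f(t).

f(t) = 5*exp(4*t) + 4*exp(3*t) + 5*exp(-5*t)

Factor the denominator: s^3 - 2*s^2 - 23*s + 60 = (s - 4)*(s - 3)*(s + 5).
Partial fraction decomposition gives [4/(s - 3)] + [5/(s + 5)] + [5/(s - 4)].
Invert each term: 4/(s - 3) ↔ 4e^(3t); 5/(s + 5) ↔ 5e^(-5t); 5/(s - 4) ↔ 5e^(4t).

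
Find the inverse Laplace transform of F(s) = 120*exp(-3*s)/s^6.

Heaviside(t - 3)*((t - 3)^5)

The factor e^(-3s) signals a time shift by c = 3 (second shifting theorem).
L{t^5} = 5!/s^6 = 120/s^6, so L^-1{120/s^6} = t^5.
Hence the inverse is u(t - 3) times that function evaluated at t - 3.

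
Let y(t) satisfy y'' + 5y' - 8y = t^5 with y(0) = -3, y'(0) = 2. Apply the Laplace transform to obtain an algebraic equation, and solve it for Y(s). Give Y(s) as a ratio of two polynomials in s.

Y(s) = (-3*s^7 - 13*s^6 + 120)/(s^8 + 5*s^7 - 8*s^6)

Apply the Laplace transform to the equation.
The derivative rules (L{y''} = s^2 Y - s·y(0) - y'(0) and L{y'} = sY - y(0), with y(0) = -3, y'(0) = 2) turn the left side into (s^2 + 5*s - 8)Y - (-3*s - 13).
The right side is L{t^5} = 120/s^6.
So (s^2 + 5*s - 8)Y = 120/s^6 + (-3*s - 13).
Isolate Y and clear denominators.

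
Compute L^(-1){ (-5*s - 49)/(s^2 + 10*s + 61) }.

Complete the square in the denominator: s^2 + 10*s + 61 = (s + 5)^2 + 6^2.
Split the numerator to match: -5*s - 49 = -5·(s + 5) - 4·6.
Invert each term: -5·(s + 5)/((s + 5)^2 + 36) ↔ -5e^(-5t)cos(6t); -4·6/((s + 5)^2 + 36) ↔ -4e^(-5t)sin(6t).

-4*exp(-5*t)*sin(6*t) - 5*exp(-5*t)*cos(6*t)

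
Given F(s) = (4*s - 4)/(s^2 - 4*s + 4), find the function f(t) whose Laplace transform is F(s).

f(t) = 4*t*exp(2*t) + 4*exp(2*t)

Factor the denominator: s^2 - 4*s + 4 = (s - 2)^2.
Partial fraction decomposition gives [4/(s - 2)] + [4/(s - 2)^2].
Invert each term: 4/(s - 2) ↔ 4e^(2t); 4/(s - 2)^2 ↔ 4t·e^(2t).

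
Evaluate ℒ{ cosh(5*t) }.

L{cosh(5t)} = s/(s^2 - 25).

s/(s^2 - 25)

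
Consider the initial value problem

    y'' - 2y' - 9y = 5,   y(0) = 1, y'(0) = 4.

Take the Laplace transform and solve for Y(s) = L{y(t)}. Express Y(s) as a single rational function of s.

Y(s) = (s^2 + 2*s + 5)/(s^3 - 2*s^2 - 9*s)

Laplace-transform each side.
The derivative rules (L{y''} = s^2 Y - s·y(0) - y'(0) and L{y'} = sY - y(0), with y(0) = 1, y'(0) = 4) turn the left side into (s^2 - 2*s - 9)Y - (s + 2).
The right side is L{5} = 5/s.
So (s^2 - 2*s - 9)Y = 5/s + (s + 2).
Divide through and combine into a single rational function.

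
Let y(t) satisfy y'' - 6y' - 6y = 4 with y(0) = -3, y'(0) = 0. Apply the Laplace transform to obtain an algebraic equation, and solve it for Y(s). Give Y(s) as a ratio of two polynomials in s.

Take the Laplace transform of both sides.
The derivative rules (L{y''} = s^2 Y - s·y(0) - y'(0) and L{y'} = sY - y(0), with y(0) = -3, y'(0) = 0) turn the left side into (s^2 - 6*s - 6)Y - (-3*s + 18).
The right side is L{4} = 4/s.
So (s^2 - 6*s - 6)Y = 4/s + (-3*s + 18).
Isolate Y and clear denominators.

Y(s) = (-3*s^2 + 18*s + 4)/(s^3 - 6*s^2 - 6*s)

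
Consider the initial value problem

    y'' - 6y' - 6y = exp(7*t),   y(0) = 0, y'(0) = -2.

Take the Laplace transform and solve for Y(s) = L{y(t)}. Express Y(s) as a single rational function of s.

Laplace-transform each side.
With L{y''} = s^2 Y - s·y(0) - y'(0) and L{y'} = sY - y(0), with y(0) = 0, y'(0) = -2: the LHS transforms to (s^2 - 6*s - 6)Y - (-2).
The right side is L{exp(7*t)} = 1/(s - 7).
So (s^2 - 6*s - 6)Y = 1/(s - 7) + (-2).
Divide through and combine into a single rational function.

Y(s) = (-2*s + 15)/(s^3 - 13*s^2 + 36*s + 42)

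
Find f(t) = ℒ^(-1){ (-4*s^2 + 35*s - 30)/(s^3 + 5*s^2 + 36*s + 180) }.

Factor the denominator: s^3 + 5*s^2 + 36*s + 180 = (s + 5)*(s^2 + 36).
Partial fraction decomposition gives [-5/(s + 5)] + [s/(s^2 + 36)] + [30/(s^2 + 36)].
Invert each term: -5/(s + 5) ↔ -5e^(-5t); 1·s/(s^2 + 36) ↔ cos(6t); 5·6/(s^2 + 36) ↔ 5sin(6t).

f(t) = 5*sin(6*t) + cos(6*t) - 5*exp(-5*t)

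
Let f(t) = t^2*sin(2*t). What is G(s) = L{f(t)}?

L{sin(2t)} = 2/(s^2 + 4).
Then apply L{t^2·g(t)} = (-1)^2 d^2/ds^2[H(s)] with H(s) = 2/(s^2 + 4):
differentiating 2 times and applying the sign gives 4*(3*s^2 - 4)/(s^2 + 4)^3.

G(s) = 4*(3*s^2 - 4)/(s^2 + 4)^3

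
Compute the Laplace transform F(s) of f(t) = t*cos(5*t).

L{cos(5t)} = s/(s^2 + 25).
Then apply L{t·g(t)} = -d/ds[G(s)] with G(s) = s/(s^2 + 25):
differentiating 1 time and applying the sign gives (s - 5)*(s + 5)/(s^2 + 25)^2.

F(s) = (s - 5)*(s + 5)/(s^2 + 25)^2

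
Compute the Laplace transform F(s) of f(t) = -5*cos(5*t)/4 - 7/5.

F(s) = -5*s/(4*(s^2 + 25)) - 7/(5*s)

Apply the Laplace transform termwise.
L{-7/5} = (-7/5)/s; (-5/4)·[L{cos(5t)} = s/(s^2 + 25)].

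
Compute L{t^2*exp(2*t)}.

L{t^2} = 2!/s^3 = 2/s^3.
By the first shifting theorem, multiplying by e^(2t) replaces s with s - 2.

2/(s - 2)^3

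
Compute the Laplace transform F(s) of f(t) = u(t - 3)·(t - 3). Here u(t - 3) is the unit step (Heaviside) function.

F(s) = exp(-3*s)/s^2

By the second shifting theorem, L{u(t - c)·g(t - c)} = e^(-cs)·G(s) with c = 3 and G(s) = L{g(t)}.
L{t} = 1!/s^2 = 1/s^2.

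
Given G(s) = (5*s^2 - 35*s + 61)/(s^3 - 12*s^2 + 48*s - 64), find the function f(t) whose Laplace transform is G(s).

f(t) = t^2*exp(4*t)/2 + 5*t*exp(4*t) + 5*exp(4*t)

Factor the denominator: s^3 - 12*s^2 + 48*s - 64 = (s - 4)^3.
Partial fraction decomposition gives [5/(s - 4)] + [5/(s - 4)^2] + [(s - 4)^(-3)].
Invert each term: 5/(s - 4) ↔ 5e^(4t); 5/(s - 4)^2 ↔ 5t·e^(4t); 1/(s - 4)^3 ↔ (1/2)t^2·e^(4t).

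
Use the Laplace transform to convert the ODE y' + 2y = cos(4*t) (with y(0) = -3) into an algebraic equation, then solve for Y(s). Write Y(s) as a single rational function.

Y(s) = (-3*s^2 + s - 48)/(s^3 + 2*s^2 + 16*s + 32)

Apply the Laplace transform to the equation.
Using L{y'} = sY - y(0) = sY - (-3), the left side becomes (s + 2)Y - (-3).
The right side is L{cos(4*t)} = s/(s^2 + 16).
So (s + 2)Y = s/(s^2 + 16) + (-3).
Isolate Y and clear denominators.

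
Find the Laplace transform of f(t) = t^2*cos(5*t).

2*s*(s^2 - 75)/(s^2 + 25)^3

L{cos(5t)} = s/(s^2 + 25).
Then apply L{t^2·g(t)} = (-1)^2 d^2/ds^2[H(s)] with H(s) = s/(s^2 + 25):
differentiating 2 times and applying the sign gives 2*s*(s^2 - 75)/(s^2 + 25)^3.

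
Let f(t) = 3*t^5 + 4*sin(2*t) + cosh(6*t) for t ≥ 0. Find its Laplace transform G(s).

G(s) = s/(s^2 - 36) + 8/(s^2 + 4) + 360/s^6

Apply the Laplace transform termwise.
L{cosh(6t)} = s/(s^2 - 36); (4)·[L{sin(2t)} = 2/(s^2 + 4)]; (3)·[L{t^5} = 5!/s^6 = 120/s^6].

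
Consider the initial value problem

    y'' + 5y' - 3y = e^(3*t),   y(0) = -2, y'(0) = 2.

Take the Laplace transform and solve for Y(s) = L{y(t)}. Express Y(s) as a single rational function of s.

Take the Laplace transform of both sides.
With L{y''} = s^2 Y - s·y(0) - y'(0) and L{y'} = sY - y(0), with y(0) = -2, y'(0) = 2: the LHS transforms to (s^2 + 5*s - 3)Y - (-2*s - 8).
The right side is L{e^(3*t)} = 1/(s - 3).
So (s^2 + 5*s - 3)Y = 1/(s - 3) + (-2*s - 8).
Solve for Y(s) and write it as one ratio of polynomials.

Y(s) = (-2*s^2 - 2*s + 25)/(s^3 + 2*s^2 - 18*s + 9)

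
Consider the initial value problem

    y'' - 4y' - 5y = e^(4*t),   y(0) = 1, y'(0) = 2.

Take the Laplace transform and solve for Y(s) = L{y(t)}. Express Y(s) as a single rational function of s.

Laplace-transform each side.
Using L{y''} = s^2 Y - s·y(0) - y'(0) and L{y'} = sY - y(0), with y(0) = 1, y'(0) = 2, the left side becomes (s^2 - 4*s - 5)Y - (s - 2).
The right side is L{e^(4*t)} = 1/(s - 4).
So (s^2 - 4*s - 5)Y = 1/(s - 4) + (s - 2).
Isolate Y and clear denominators.

Y(s) = (s^2 - 6*s + 9)/(s^3 - 8*s^2 + 11*s + 20)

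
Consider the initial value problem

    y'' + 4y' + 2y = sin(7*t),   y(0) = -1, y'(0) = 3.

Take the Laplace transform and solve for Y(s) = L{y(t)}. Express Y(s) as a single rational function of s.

Y(s) = (-s^3 - s^2 - 49*s - 42)/(s^4 + 4*s^3 + 51*s^2 + 196*s + 98)

Transform both sides with L{·}.
With L{y''} = s^2 Y - s·y(0) - y'(0) and L{y'} = sY - y(0), with y(0) = -1, y'(0) = 3: the LHS transforms to (s^2 + 4*s + 2)Y - (-s - 1).
The right side is L{sin(7*t)} = 7/(s^2 + 49).
So (s^2 + 4*s + 2)Y = 7/(s^2 + 49) + (-s - 1).
Divide through and combine into a single rational function.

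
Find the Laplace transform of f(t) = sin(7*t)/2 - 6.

7/(2*(s^2 + 49)) - 6/s

The transform is linear, so treat each term independently.
L{-6} = -6/s; (1/2)·[L{sin(7t)} = 7/(s^2 + 49)].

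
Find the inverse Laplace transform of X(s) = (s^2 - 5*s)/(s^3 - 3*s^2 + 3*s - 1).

-2*t^2*exp(t) - 3*t*exp(t) + exp(t)

Factor the denominator: s^3 - 3*s^2 + 3*s - 1 = (s - 1)^3.
Partial fraction decomposition gives [1/(s - 1)] + [-3/(s - 1)^2] + [-4/(s - 1)^3].
Invert each term: 1/(s - 1) ↔ e^(t); -3/(s - 1)^2 ↔ -3t·e^(t); -4/(s - 1)^3 ↔ (-2)t^2·e^(t).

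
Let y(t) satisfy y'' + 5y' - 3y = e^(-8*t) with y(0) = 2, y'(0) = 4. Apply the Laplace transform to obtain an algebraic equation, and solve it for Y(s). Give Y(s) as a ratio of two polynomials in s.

Y(s) = (2*s^2 + 30*s + 113)/(s^3 + 13*s^2 + 37*s - 24)

Transform both sides with L{·}.
Using L{y''} = s^2 Y - s·y(0) - y'(0) and L{y'} = sY - y(0), with y(0) = 2, y'(0) = 4, the left side becomes (s^2 + 5*s - 3)Y - (2*s + 14).
The right side is L{e^(-8*t)} = 1/(s + 8).
So (s^2 + 5*s - 3)Y = 1/(s + 8) + (2*s + 14).
Isolate Y and clear denominators.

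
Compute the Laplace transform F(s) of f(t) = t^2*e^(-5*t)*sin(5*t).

F(s) = 10*(3*s^2 + 30*s + 50)/(s^2 + 10*s + 50)^3

L{sin(5t)} = 5/(s^2 + 25).
Multiplying by e^(-5t) shifts s → s + 5, so L{e^(-5*t)*sin(5*t)} = 5/((s + 5)^2 + 25).
Then apply L{t^2·g(t)} = (-1)^2 d^2/ds^2[G(s)] with G(s) = 5/((s + 5)^2 + 25):
differentiating 2 times and applying the sign gives 10*(3*s^2 + 30*s + 50)/(s^2 + 10*s + 50)^3.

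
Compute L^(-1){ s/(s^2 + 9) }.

cos(3*t)

Since L{cos(3t)} = s/(s^2 + 9), the inverse is cos(3*t).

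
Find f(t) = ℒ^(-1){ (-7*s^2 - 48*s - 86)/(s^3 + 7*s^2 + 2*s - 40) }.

Factor the denominator: s^3 + 7*s^2 + 2*s - 40 = (s - 2)*(s + 4)*(s + 5).
Partial fraction decomposition gives [1/(s + 4)] + [-5/(s - 2)] + [-3/(s + 5)].
Invert each term: 1/(s + 4) ↔ e^(-4t); -5/(s - 2) ↔ -5e^(2t); -3/(s + 5) ↔ -3e^(-5t).

f(t) = -5*exp(2*t) + exp(-4*t) - 3*exp(-5*t)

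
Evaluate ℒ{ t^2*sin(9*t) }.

54*(s^2 - 27)/(s^2 + 81)^3

L{sin(9t)} = 9/(s^2 + 81).
Then apply L{t^2·g(t)} = (-1)^2 d^2/ds^2[G(s)] with G(s) = 9/(s^2 + 81):
differentiating 2 times and applying the sign gives 54*(s^2 - 27)/(s^2 + 81)^3.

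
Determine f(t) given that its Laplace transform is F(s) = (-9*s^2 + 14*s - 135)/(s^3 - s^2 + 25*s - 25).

Factor the denominator: s^3 - s^2 + 25*s - 25 = (s - 1)*(s^2 + 25).
Partial fraction decomposition gives [-5/(s - 1)] + [-4*s/(s^2 + 25)] + [10/(s^2 + 25)].
Invert each term: -5/(s - 1) ↔ -5e^(t); -4·s/(s^2 + 25) ↔ -4cos(5t); 2·5/(s^2 + 25) ↔ 2sin(5t).

f(t) = -5*exp(t) + 2*sin(5*t) - 4*cos(5*t)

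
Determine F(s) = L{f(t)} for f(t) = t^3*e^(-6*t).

F(s) = 6/(s + 6)^4

L{t^3} = 3!/s^4 = 6/s^4.
By the first shifting theorem, multiplying by e^(-6t) replaces s with s + 6.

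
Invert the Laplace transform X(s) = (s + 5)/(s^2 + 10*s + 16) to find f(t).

Rewrite the denominator: s^2 + 10*s + 16 = (s + 5)^2 - 9.
The form in (s + 5) signals a first-shifting-theorem factor e^(-5t).
Since L{cosh(3t)} = s/(s^2 - 9), the inverse is e^(-5*t)*cosh(3*t).

f(t) = exp(-5*t)*cosh(3*t)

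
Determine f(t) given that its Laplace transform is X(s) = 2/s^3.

Since L{t^2} = 2!/s^3 = 2/s^3, the inverse is t^2.

f(t) = t^2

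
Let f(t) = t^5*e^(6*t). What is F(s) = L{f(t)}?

F(s) = 120/(s - 6)^6

L{t^5} = 5!/s^6 = 120/s^6.
By the first shifting theorem, multiplying by e^(6t) replaces s with s - 6.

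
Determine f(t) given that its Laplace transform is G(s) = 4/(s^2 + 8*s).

f(t) = exp(-4*t)*sinh(4*t)

Rewrite the denominator: s^2 + 8*s = (s + 4)^2 - 16.
The form in (s + 4) signals a first-shifting-theorem factor e^(-4t).
Since L{sinh(4t)} = 4/(s^2 - 16), the inverse is e^(-4*t)*sinh(4*t).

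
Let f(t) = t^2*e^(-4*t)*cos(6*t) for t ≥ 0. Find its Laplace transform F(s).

L{cos(6t)} = s/(s^2 + 36).
Multiplying by e^(-4t) shifts s → s + 4, so L{e^(-4*t)*cos(6*t)} = (s + 4)/((s + 4)^2 + 36).
Then apply L{t^2·g(t)} = (-1)^2 d^2/ds^2[G(s)] with G(s) = (s + 4)/((s + 4)^2 + 36):
differentiating 2 times and applying the sign gives 2*(s + 4)*(s^2 + 8*s - 92)/(s^2 + 8*s + 52)^3.

F(s) = 2*(s + 4)*(s^2 + 8*s - 92)/(s^2 + 8*s + 52)^3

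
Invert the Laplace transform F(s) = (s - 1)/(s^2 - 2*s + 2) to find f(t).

f(t) = exp(t)*cos(t)

Rewrite the denominator: s^2 - 2*s + 2 = (s - 1)^2 + 1.
The form in (s - 1) signals a first-shifting-theorem factor e^(t).
Since L{cos(t)} = s/(s^2 + 1), the inverse is e^(t)*cos(t).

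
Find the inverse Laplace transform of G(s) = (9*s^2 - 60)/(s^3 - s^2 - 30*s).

4*exp(6*t) + 2 + 3*exp(-5*t)

Factor the denominator: s^3 - s^2 - 30*s = s*(s - 6)*(s + 5).
Partial fraction decomposition gives [3/(s + 5)] + [4/(s - 6)] + [2/s].
Invert each term: 3/(s + 5) ↔ 3e^(-5t); 4/(s - 6) ↔ 4e^(6t); 2/(s - 0) ↔ 2e^(0t).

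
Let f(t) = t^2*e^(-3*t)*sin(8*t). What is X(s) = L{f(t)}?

X(s) = 16*(3*s^2 + 18*s - 37)/(s^2 + 6*s + 73)^3

L{sin(8t)} = 8/(s^2 + 64).
Multiplying by e^(-3t) shifts s → s + 3, so L{e^(-3*t)*sin(8*t)} = 8/((s + 3)^2 + 64).
Then apply L{t^2·g(t)} = (-1)^2 d^2/ds^2[G(s)] with G(s) = 8/((s + 3)^2 + 64):
differentiating 2 times and applying the sign gives 16*(3*s^2 + 18*s - 37)/(s^2 + 6*s + 73)^3.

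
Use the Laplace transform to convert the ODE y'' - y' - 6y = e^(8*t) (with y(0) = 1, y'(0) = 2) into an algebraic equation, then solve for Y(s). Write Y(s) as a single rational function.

Laplace-transform each side.
The derivative rules (L{y''} = s^2 Y - s·y(0) - y'(0) and L{y'} = sY - y(0), with y(0) = 1, y'(0) = 2) turn the left side into (s^2 - s - 6)Y - (s + 1).
The right side is L{e^(8*t)} = 1/(s - 8).
So (s^2 - s - 6)Y = 1/(s - 8) + (s + 1).
Solve for Y(s) and write it as one ratio of polynomials.

Y(s) = (s^2 - 7*s - 7)/(s^3 - 9*s^2 + 2*s + 48)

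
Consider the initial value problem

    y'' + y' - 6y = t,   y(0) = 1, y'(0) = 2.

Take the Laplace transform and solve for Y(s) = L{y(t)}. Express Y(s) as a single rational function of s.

Y(s) = (s^3 + 3*s^2 + 1)/(s^4 + s^3 - 6*s^2)

Transform both sides with L{·}.
With L{y''} = s^2 Y - s·y(0) - y'(0) and L{y'} = sY - y(0), with y(0) = 1, y'(0) = 2: the LHS transforms to (s^2 + s - 6)Y - (s + 3).
The right side is L{t} = s^(-2).
So (s^2 + s - 6)Y = s^(-2) + (s + 3).
Solve for Y(s) and write it as one ratio of polynomials.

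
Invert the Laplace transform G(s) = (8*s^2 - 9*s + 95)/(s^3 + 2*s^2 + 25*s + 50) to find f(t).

Factor the denominator: s^3 + 2*s^2 + 25*s + 50 = (s + 2)*(s^2 + 25).
Partial fraction decomposition gives [5/(s + 2)] + [3*s/(s^2 + 25)] + [-15/(s^2 + 25)].
Invert each term: 5/(s + 2) ↔ 5e^(-2t); 3·s/(s^2 + 25) ↔ 3cos(5t); -3·5/(s^2 + 25) ↔ -3sin(5t).

f(t) = -3*sin(5*t) + 3*cos(5*t) + 5*exp(-2*t)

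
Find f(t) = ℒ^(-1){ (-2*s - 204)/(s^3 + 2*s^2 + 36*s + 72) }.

f(t) = -2*sin(6*t) + 5*cos(6*t) - 5*exp(-2*t)

Factor the denominator: s^3 + 2*s^2 + 36*s + 72 = (s + 2)*(s^2 + 36).
Partial fraction decomposition gives [-5/(s + 2)] + [5*s/(s^2 + 36)] + [-12/(s^2 + 36)].
Invert each term: -5/(s + 2) ↔ -5e^(-2t); 5·s/(s^2 + 36) ↔ 5cos(6t); -2·6/(s^2 + 36) ↔ -2sin(6t).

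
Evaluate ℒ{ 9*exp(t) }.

9/(s - 1)

L{9} = 9/s.
By the first shifting theorem, multiplying by e^(t) replaces s with s - 1.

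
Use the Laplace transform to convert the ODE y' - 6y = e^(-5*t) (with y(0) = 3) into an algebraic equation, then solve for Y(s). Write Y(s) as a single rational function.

Laplace-transform each side.
Using L{y'} = sY - y(0) = sY - 3, the left side becomes (s - 6)Y - (3).
The right side is L{e^(-5*t)} = 1/(s + 5).
So (s - 6)Y = 1/(s + 5) + (3).
Solve for Y(s) and write it as one ratio of polynomials.

Y(s) = (3*s + 16)/(s^2 - s - 30)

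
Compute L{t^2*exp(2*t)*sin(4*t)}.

L{sin(4t)} = 4/(s^2 + 16).
Multiplying by e^(2t) shifts s → s - 2, so L{exp(2*t)*sin(4*t)} = 4/((s - 2)^2 + 16).
Then apply L{t^2·g(t)} = (-1)^2 d^2/ds^2[H(s)] with H(s) = 4/((s - 2)^2 + 16):
differentiating 2 times and applying the sign gives 8*(3*s^2 - 12*s - 4)/(s^2 - 4*s + 20)^3.

8*(3*s^2 - 12*s - 4)/(s^2 - 4*s + 20)^3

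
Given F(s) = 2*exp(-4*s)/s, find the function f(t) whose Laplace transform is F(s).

f(t) = Heaviside(t - 4)*(2)

The factor e^(-4s) signals a time shift by c = 4 (second shifting theorem).
L{2} = 2/s, so L^-1{2/s} = 2.
Hence the inverse is u(t - 4) times that function evaluated at t - 4.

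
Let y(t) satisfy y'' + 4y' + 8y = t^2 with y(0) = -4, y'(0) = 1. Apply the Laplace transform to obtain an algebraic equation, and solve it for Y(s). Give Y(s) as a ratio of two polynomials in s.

Y(s) = (-4*s^4 - 15*s^3 + 2)/(s^5 + 4*s^4 + 8*s^3)

Apply the Laplace transform to the equation.
Using L{y''} = s^2 Y - s·y(0) - y'(0) and L{y'} = sY - y(0), with y(0) = -4, y'(0) = 1, the left side becomes (s^2 + 4*s + 8)Y - (-4*s - 15).
The right side is L{t^2} = 2/s^3.
So (s^2 + 4*s + 8)Y = 2/s^3 + (-4*s - 15).
Isolate Y and clear denominators.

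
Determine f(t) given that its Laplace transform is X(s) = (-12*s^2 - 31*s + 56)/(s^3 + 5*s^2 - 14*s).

Factor the denominator: s^3 + 5*s^2 - 14*s = s*(s - 2)*(s + 7).
Partial fraction decomposition gives [-5/(s + 7)] + [-4/s] + [-3/(s - 2)].
Invert each term: -5/(s + 7) ↔ -5e^(-7t); -4/(s - 0) ↔ -4e^(0t); -3/(s - 2) ↔ -3e^(2t).

f(t) = -3*exp(2*t) - 4 - 5*exp(-7*t)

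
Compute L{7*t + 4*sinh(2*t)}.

8/(s^2 - 4) + 7/s^2

Apply the Laplace transform termwise.
(4)·[L{sinh(2t)} = 2/(s^2 - 4)]; (7)·[L{t} = 1!/s^2 = 1/s^2].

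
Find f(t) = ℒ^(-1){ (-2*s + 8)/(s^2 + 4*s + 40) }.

Complete the square in the denominator: s^2 + 4*s + 40 = (s + 2)^2 + 6^2.
Split the numerator to match: -2*s + 8 = -2·(s + 2) + 2·6.
Invert each term: -2·(s + 2)/((s + 2)^2 + 36) ↔ -2e^(-2t)cos(6t); 2·6/((s + 2)^2 + 36) ↔ 2e^(-2t)sin(6t).

f(t) = 2*exp(-2*t)*sin(6*t) - 2*exp(-2*t)*cos(6*t)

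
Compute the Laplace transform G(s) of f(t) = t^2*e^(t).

G(s) = 2/(s - 1)^3

L{e^(t)} = 1/(s - 1).
Then apply L{t^2·g(t)} = (-1)^2 d^2/ds^2[H(s)] with H(s) = 1/(s - 1):
differentiating 2 times and applying the sign gives 2/(s - 1)^3.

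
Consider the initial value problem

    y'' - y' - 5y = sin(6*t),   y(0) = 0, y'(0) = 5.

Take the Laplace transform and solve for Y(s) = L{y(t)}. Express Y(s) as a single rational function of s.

Apply the Laplace transform to the equation.
The derivative rules (L{y''} = s^2 Y - s·y(0) - y'(0) and L{y'} = sY - y(0), with y(0) = 0, y'(0) = 5) turn the left side into (s^2 - s - 5)Y - (5).
The right side is L{sin(6*t)} = 6/(s^2 + 36).
So (s^2 - s - 5)Y = 6/(s^2 + 36) + (5).
Divide through and combine into a single rational function.

Y(s) = (5*s^2 + 186)/(s^4 - s^3 + 31*s^2 - 36*s - 180)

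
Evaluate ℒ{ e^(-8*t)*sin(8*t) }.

L{sin(8t)} = 8/(s^2 + 64).
By the first shifting theorem, multiplying by e^(-8t) replaces s with s + 8.

8/((s + 8)^2 + 64)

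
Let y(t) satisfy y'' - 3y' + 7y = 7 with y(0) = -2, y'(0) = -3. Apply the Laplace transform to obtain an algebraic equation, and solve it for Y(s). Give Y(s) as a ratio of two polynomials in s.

Transform both sides with L{·}.
The derivative rules (L{y''} = s^2 Y - s·y(0) - y'(0) and L{y'} = sY - y(0), with y(0) = -2, y'(0) = -3) turn the left side into (s^2 - 3*s + 7)Y - (-2*s + 3).
The right side is L{7} = 7/s.
So (s^2 - 3*s + 7)Y = 7/s + (-2*s + 3).
Solve for Y(s) and write it as one ratio of polynomials.

Y(s) = (-2*s^2 + 3*s + 7)/(s^3 - 3*s^2 + 7*s)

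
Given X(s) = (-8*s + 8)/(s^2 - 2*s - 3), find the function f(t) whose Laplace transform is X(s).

Factor the denominator: s^2 - 2*s - 3 = (s - 3)*(s + 1).
Partial fraction decomposition gives [-4/(s + 1)] + [-4/(s - 3)].
Invert each term: -4/(s + 1) ↔ -4e^(-t); -4/(s - 3) ↔ -4e^(3t).

f(t) = -4*exp(3*t) - 4*exp(-t)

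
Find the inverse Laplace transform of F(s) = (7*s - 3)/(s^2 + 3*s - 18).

2*exp(3*t) + 5*exp(-6*t)

Factor the denominator: s^2 + 3*s - 18 = (s - 3)*(s + 6).
Partial fraction decomposition gives [5/(s + 6)] + [2/(s - 3)].
Invert each term: 5/(s + 6) ↔ 5e^(-6t); 2/(s - 3) ↔ 2e^(3t).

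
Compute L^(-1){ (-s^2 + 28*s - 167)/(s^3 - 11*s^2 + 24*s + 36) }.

-5*t*exp(6*t) + 3*exp(6*t) - 4*exp(-t)

Factor the denominator: s^3 - 11*s^2 + 24*s + 36 = (s - 6)^2*(s + 1).
Partial fraction decomposition gives [3/(s - 6)] + [-5/(s - 6)^2] + [-4/(s + 1)].
Invert each term: 3/(s - 6) ↔ 3e^(6t); -5/(s - 6)^2 ↔ -5t·e^(6t); -4/(s + 1) ↔ -4e^(-t).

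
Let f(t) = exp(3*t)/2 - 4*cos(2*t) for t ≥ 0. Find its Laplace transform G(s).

Apply the Laplace transform termwise.
(1/2)·[L{e^(3t)} = 1/(s - 3)]; (-4)·[L{cos(2t)} = s/(s^2 + 4)].

G(s) = -4*s/(s^2 + 4) + 1/(2*(s - 3))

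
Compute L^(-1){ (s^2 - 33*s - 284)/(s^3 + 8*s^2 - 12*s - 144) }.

5*t*exp(-6*t) - 4*exp(4*t) + 5*exp(-6*t)

Factor the denominator: s^3 + 8*s^2 - 12*s - 144 = (s - 4)*(s + 6)^2.
Partial fraction decomposition gives [5/(s + 6)] + [5/(s + 6)^2] + [-4/(s - 4)].
Invert each term: 5/(s + 6) ↔ 5e^(-6t); 5/(s + 6)^2 ↔ 5t·e^(-6t); -4/(s - 4) ↔ -4e^(4t).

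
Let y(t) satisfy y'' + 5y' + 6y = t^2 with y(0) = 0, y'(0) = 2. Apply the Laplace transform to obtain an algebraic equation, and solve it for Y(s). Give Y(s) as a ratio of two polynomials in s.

Laplace-transform each side.
With L{y''} = s^2 Y - s·y(0) - y'(0) and L{y'} = sY - y(0), with y(0) = 0, y'(0) = 2: the LHS transforms to (s^2 + 5*s + 6)Y - (2).
The right side is L{t^2} = 2/s^3.
So (s^2 + 5*s + 6)Y = 2/s^3 + (2).
Solve for Y(s) and write it as one ratio of polynomials.

Y(s) = (2*s^3 + 2)/(s^5 + 5*s^4 + 6*s^3)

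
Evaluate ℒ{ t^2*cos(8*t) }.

2*s*(s^2 - 192)/(s^2 + 64)^3

L{cos(8t)} = s/(s^2 + 64).
Then apply L{t^2·g(t)} = (-1)^2 d^2/ds^2[H(s)] with H(s) = s/(s^2 + 64):
differentiating 2 times and applying the sign gives 2*s*(s^2 - 192)/(s^2 + 64)^3.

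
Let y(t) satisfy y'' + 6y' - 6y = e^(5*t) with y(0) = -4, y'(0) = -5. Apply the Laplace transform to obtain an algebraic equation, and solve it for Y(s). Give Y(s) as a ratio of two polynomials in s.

Laplace-transform each side.
Using L{y''} = s^2 Y - s·y(0) - y'(0) and L{y'} = sY - y(0), with y(0) = -4, y'(0) = -5, the left side becomes (s^2 + 6*s - 6)Y - (-4*s - 29).
The right side is L{e^(5*t)} = 1/(s - 5).
So (s^2 + 6*s - 6)Y = 1/(s - 5) + (-4*s - 29).
Solve for Y(s) and write it as one ratio of polynomials.

Y(s) = (-4*s^2 - 9*s + 146)/(s^3 + s^2 - 36*s + 30)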